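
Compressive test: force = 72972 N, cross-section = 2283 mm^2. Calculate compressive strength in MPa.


CS = 72972 / 2283 = 32.0 MPa

32.0


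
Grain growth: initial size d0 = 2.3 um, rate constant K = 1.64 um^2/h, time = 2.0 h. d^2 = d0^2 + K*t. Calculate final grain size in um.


d^2 = 2.3^2 + 1.64*2.0 = 8.57
d = sqrt(8.57) = 2.93 um

2.93


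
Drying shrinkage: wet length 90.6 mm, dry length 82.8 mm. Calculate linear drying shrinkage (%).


DS = (90.6 - 82.8) / 90.6 * 100 = 8.61%

8.61


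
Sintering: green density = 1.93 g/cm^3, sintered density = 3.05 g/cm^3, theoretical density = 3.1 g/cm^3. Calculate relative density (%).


Relative = 3.05 / 3.1 * 100 = 98.4%

98.4


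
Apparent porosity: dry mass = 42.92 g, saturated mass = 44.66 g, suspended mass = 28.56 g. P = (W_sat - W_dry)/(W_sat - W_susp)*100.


P = (44.66 - 42.92) / (44.66 - 28.56) * 100 = 1.74 / 16.1 * 100 = 10.8%

10.8


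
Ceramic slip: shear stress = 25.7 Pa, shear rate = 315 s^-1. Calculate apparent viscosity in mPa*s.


eta = tau/gamma * 1000 = 25.7/315 * 1000 = 81.6 mPa*s

81.6


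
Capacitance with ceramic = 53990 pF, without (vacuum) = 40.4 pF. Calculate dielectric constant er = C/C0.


er = 53990 / 40.4 = 1336.39

1336.39


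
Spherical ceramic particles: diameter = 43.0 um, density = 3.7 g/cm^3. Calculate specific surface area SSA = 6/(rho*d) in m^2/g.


SSA = 6 / (3.7 * 43.0) = 0.038 m^2/g

0.038


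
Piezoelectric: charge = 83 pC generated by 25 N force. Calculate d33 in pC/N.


d33 = 83 / 25 = 3.3 pC/N

3.3


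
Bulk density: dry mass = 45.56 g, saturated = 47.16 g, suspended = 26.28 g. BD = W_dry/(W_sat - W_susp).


BD = 45.56 / (47.16 - 26.28) = 45.56 / 20.88 = 2.182 g/cm^3

2.182


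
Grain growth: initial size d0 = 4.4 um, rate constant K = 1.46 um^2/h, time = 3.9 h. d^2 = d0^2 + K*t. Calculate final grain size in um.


d^2 = 4.4^2 + 1.46*3.9 = 25.054
d = sqrt(25.054) = 5.01 um

5.01


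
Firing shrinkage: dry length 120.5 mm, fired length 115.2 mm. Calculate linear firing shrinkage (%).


FS = (120.5 - 115.2) / 120.5 * 100 = 4.4%

4.4


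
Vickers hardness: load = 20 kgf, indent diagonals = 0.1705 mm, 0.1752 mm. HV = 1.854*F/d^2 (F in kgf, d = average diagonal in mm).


d_avg = (0.1705+0.1752)/2 = 0.17285 mm
HV = 1.854*20/0.17285^2 = 1241

1241


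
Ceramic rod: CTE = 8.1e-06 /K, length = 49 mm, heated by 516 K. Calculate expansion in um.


dL = 8.1e-06 * 49 * 516 * 1000 = 204.8 um

204.8


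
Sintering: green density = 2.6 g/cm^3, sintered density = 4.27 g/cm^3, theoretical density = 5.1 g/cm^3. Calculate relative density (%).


Relative = 4.27 / 5.1 * 100 = 83.7%

83.7


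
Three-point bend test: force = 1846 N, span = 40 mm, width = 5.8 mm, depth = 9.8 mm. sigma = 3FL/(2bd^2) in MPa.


sigma = 3*1846*40/(2*5.8*9.8^2) = 198.8 MPa

198.8


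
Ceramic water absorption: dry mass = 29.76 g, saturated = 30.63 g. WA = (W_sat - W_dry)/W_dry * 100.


WA = (30.63 - 29.76) / 29.76 * 100 = 2.92%

2.92


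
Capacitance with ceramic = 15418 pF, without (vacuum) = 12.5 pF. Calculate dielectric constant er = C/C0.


er = 15418 / 12.5 = 1233.44

1233.44


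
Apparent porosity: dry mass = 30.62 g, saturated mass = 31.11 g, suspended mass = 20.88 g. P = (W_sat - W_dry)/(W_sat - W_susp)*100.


P = (31.11 - 30.62) / (31.11 - 20.88) * 100 = 0.49 / 10.23 * 100 = 4.8%

4.8


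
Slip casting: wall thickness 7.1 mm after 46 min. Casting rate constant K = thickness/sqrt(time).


K = 7.1 / sqrt(46) = 7.1 / 6.7823 = 1.047 mm/min^0.5

1.047


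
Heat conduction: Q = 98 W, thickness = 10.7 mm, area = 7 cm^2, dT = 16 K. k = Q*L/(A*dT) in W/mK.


k = 98*10.7/1000/(7/10000*16) = 93.63 W/mK

93.63


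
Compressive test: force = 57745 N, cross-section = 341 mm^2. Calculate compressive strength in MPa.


CS = 57745 / 341 = 169.3 MPa

169.3


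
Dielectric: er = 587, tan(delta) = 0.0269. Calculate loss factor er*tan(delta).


Loss = 587 * 0.0269 = 15.79

15.79


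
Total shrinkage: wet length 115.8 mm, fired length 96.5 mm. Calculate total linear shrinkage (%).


TS = (115.8 - 96.5) / 115.8 * 100 = 16.67%

16.67


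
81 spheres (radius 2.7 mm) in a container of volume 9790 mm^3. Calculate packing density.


V_sphere = 4/3*pi*2.7^3 = 82.448 mm^3
Total V = 81*82.448 = 6678.288 mm^3
PD = 6678.288 / 9790 = 0.682

0.682


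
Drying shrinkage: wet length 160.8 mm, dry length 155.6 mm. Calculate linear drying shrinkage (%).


DS = (160.8 - 155.6) / 160.8 * 100 = 3.23%

3.23


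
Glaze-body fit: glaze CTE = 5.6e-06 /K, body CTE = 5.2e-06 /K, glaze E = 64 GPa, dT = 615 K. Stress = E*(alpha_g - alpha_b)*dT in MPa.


Stress = 64*1000*(5.6e-06 - 5.2e-06)*615 = 15.7 MPa

15.7


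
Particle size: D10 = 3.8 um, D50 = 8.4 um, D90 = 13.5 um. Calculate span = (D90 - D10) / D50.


Span = (13.5 - 3.8) / 8.4 = 9.7 / 8.4 = 1.155

1.155


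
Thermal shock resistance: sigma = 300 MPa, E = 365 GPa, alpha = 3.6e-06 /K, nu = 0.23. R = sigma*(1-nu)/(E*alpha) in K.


R = 300*(1-0.23)/(365*1000*3.6e-06) = 176 K

176


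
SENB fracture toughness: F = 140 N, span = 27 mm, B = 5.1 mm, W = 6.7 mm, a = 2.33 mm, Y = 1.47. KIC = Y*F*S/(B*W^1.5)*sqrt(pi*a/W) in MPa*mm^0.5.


KIC = 1.47*140*27/(5.1*6.7^1.5)*sqrt(pi*2.33/6.7) = 65.67

65.67


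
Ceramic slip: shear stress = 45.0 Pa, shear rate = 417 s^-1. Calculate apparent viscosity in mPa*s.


eta = tau/gamma * 1000 = 45.0/417 * 1000 = 107.9 mPa*s

107.9


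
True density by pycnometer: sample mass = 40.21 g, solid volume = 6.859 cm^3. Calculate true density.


TD = 40.21 / 6.859 = 5.862 g/cm^3

5.862


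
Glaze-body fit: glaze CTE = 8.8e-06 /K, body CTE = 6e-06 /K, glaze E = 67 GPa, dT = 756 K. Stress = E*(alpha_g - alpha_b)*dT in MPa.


Stress = 67*1000*(8.8e-06 - 6e-06)*756 = 141.8 MPa

141.8


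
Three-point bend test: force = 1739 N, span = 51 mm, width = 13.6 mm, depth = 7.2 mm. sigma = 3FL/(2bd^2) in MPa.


sigma = 3*1739*51/(2*13.6*7.2^2) = 188.7 MPa

188.7


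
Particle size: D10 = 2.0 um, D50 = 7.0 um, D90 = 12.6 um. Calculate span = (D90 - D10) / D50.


Span = (12.6 - 2.0) / 7.0 = 10.6 / 7.0 = 1.514

1.514


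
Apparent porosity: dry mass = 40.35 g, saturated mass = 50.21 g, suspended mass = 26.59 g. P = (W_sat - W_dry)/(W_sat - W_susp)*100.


P = (50.21 - 40.35) / (50.21 - 26.59) * 100 = 9.86 / 23.62 * 100 = 41.7%

41.7


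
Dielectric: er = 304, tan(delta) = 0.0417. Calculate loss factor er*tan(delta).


Loss = 304 * 0.0417 = 12.677

12.677


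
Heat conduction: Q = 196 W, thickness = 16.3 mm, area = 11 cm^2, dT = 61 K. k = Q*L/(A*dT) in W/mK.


k = 196*16.3/1000/(11/10000*61) = 47.61 W/mK

47.61


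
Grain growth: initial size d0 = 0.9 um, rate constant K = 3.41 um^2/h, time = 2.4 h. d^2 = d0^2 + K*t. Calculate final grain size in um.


d^2 = 0.9^2 + 3.41*2.4 = 8.994
d = sqrt(8.994) = 3.0 um

3.0


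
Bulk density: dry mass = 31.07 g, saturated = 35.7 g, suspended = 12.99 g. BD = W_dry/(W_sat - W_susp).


BD = 31.07 / (35.7 - 12.99) = 31.07 / 22.71 = 1.368 g/cm^3

1.368


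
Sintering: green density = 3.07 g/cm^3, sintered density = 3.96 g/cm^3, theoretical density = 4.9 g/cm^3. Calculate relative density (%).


Relative = 3.96 / 4.9 * 100 = 80.8%

80.8


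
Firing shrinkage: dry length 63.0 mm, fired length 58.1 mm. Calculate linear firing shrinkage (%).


FS = (63.0 - 58.1) / 63.0 * 100 = 7.78%

7.78


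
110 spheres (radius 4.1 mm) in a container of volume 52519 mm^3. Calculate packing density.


V_sphere = 4/3*pi*4.1^3 = 288.6956 mm^3
Total V = 110*288.6956 = 31756.516 mm^3
PD = 31756.516 / 52519 = 0.605

0.605


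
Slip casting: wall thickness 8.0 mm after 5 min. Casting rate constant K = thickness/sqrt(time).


K = 8.0 / sqrt(5) = 8.0 / 2.2361 = 3.578 mm/min^0.5

3.578


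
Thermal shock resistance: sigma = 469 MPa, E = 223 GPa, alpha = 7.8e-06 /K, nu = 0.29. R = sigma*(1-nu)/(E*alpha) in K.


R = 469*(1-0.29)/(223*1000*7.8e-06) = 191 K

191


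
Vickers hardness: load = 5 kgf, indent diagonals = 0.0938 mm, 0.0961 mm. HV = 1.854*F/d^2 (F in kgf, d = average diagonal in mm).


d_avg = (0.0938+0.0961)/2 = 0.09495 mm
HV = 1.854*5/0.09495^2 = 1028

1028


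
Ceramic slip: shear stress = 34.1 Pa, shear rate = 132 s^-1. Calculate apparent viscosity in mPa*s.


eta = tau/gamma * 1000 = 34.1/132 * 1000 = 258.3 mPa*s

258.3


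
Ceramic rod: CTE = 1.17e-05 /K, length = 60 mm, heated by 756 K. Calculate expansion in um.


dL = 1.17e-05 * 60 * 756 * 1000 = 530.712 um

530.712


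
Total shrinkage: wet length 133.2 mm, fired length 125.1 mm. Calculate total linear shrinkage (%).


TS = (133.2 - 125.1) / 133.2 * 100 = 6.08%

6.08


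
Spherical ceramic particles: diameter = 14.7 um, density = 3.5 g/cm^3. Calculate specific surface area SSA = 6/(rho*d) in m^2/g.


SSA = 6 / (3.5 * 14.7) = 0.117 m^2/g

0.117


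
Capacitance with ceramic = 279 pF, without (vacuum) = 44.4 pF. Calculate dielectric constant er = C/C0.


er = 279 / 44.4 = 6.28

6.28


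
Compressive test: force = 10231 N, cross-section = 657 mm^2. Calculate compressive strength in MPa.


CS = 10231 / 657 = 15.6 MPa

15.6


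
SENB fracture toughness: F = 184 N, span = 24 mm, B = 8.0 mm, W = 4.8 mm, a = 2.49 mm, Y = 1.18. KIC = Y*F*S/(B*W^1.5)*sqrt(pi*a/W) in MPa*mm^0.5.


KIC = 1.18*184*24/(8.0*4.8^1.5)*sqrt(pi*2.49/4.8) = 79.07

79.07


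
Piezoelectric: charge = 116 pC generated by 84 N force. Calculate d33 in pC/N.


d33 = 116 / 84 = 1.4 pC/N

1.4


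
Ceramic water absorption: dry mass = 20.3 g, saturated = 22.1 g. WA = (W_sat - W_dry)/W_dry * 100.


WA = (22.1 - 20.3) / 20.3 * 100 = 8.87%

8.87


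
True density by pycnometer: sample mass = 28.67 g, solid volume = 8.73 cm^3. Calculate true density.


TD = 28.67 / 8.73 = 3.284 g/cm^3

3.284


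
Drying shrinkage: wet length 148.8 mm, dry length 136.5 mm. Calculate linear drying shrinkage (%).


DS = (148.8 - 136.5) / 148.8 * 100 = 8.27%

8.27


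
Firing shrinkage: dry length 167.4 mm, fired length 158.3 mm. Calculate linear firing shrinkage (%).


FS = (167.4 - 158.3) / 167.4 * 100 = 5.44%

5.44


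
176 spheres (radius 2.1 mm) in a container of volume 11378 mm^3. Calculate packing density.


V_sphere = 4/3*pi*2.1^3 = 38.7924 mm^3
Total V = 176*38.7924 = 6827.4624 mm^3
PD = 6827.4624 / 11378 = 0.6

0.6


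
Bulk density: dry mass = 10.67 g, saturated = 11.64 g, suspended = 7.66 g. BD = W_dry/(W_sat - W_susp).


BD = 10.67 / (11.64 - 7.66) = 10.67 / 3.98 = 2.681 g/cm^3

2.681


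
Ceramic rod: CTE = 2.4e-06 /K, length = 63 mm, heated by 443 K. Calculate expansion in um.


dL = 2.4e-06 * 63 * 443 * 1000 = 66.982 um

66.982


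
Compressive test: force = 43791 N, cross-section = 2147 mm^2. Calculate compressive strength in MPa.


CS = 43791 / 2147 = 20.4 MPa

20.4


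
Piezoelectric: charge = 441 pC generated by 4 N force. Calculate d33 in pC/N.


d33 = 441 / 4 = 110.3 pC/N

110.3


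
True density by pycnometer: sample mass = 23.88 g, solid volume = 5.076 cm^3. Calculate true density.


TD = 23.88 / 5.076 = 4.704 g/cm^3

4.704


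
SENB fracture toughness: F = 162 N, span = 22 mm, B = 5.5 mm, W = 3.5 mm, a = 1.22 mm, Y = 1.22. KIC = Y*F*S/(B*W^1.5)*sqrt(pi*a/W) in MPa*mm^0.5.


KIC = 1.22*162*22/(5.5*3.5^1.5)*sqrt(pi*1.22/3.5) = 126.34

126.34


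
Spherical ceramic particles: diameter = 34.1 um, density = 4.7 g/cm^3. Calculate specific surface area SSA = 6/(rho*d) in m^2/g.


SSA = 6 / (4.7 * 34.1) = 0.037 m^2/g

0.037


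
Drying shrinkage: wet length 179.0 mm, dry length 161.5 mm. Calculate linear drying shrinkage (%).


DS = (179.0 - 161.5) / 179.0 * 100 = 9.78%

9.78


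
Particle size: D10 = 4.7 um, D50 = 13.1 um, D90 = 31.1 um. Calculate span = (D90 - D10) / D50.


Span = (31.1 - 4.7) / 13.1 = 26.4 / 13.1 = 2.015

2.015


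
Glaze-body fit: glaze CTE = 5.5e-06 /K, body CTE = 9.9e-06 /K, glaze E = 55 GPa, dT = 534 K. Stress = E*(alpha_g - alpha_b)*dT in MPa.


Stress = 55*1000*(5.5e-06 - 9.9e-06)*534 = -129.2 MPa

-129.2


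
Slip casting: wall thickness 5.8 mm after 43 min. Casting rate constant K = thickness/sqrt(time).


K = 5.8 / sqrt(43) = 5.8 / 6.5574 = 0.884 mm/min^0.5

0.884


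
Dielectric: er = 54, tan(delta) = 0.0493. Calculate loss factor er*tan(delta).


Loss = 54 * 0.0493 = 2.662

2.662


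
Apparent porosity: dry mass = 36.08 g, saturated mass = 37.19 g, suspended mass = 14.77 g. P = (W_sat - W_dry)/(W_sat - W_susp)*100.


P = (37.19 - 36.08) / (37.19 - 14.77) * 100 = 1.11 / 22.42 * 100 = 5.0%

5.0


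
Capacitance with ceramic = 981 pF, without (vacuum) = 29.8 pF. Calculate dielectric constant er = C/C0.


er = 981 / 29.8 = 32.92

32.92


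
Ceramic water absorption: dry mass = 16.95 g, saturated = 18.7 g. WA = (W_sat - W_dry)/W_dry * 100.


WA = (18.7 - 16.95) / 16.95 * 100 = 10.32%

10.32


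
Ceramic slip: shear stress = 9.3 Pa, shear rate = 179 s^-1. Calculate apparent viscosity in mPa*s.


eta = tau/gamma * 1000 = 9.3/179 * 1000 = 52.0 mPa*s

52.0


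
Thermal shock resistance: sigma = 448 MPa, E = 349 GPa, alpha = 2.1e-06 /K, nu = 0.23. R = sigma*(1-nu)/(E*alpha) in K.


R = 448*(1-0.23)/(349*1000*2.1e-06) = 471 K

471


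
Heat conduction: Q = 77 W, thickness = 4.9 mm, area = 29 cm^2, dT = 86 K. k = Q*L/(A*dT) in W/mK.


k = 77*4.9/1000/(29/10000*86) = 1.51 W/mK

1.51


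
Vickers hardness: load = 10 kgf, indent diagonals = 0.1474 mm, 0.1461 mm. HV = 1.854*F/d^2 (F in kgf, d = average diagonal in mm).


d_avg = (0.1474+0.1461)/2 = 0.14675 mm
HV = 1.854*10/0.14675^2 = 861

861


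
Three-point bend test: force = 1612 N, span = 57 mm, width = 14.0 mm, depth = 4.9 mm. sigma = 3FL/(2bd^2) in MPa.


sigma = 3*1612*57/(2*14.0*4.9^2) = 410.0 MPa

410.0


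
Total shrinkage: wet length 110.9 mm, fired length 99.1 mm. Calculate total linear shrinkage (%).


TS = (110.9 - 99.1) / 110.9 * 100 = 10.64%

10.64


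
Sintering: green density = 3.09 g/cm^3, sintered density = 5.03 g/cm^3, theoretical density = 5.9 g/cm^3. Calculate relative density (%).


Relative = 5.03 / 5.9 * 100 = 85.3%

85.3


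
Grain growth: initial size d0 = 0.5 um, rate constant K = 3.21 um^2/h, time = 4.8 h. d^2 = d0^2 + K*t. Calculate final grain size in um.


d^2 = 0.5^2 + 3.21*4.8 = 15.658
d = sqrt(15.658) = 3.96 um

3.96


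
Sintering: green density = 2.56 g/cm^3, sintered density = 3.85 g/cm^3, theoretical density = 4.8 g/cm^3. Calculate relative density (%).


Relative = 3.85 / 4.8 * 100 = 80.2%

80.2


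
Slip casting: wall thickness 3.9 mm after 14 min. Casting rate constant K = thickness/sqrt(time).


K = 3.9 / sqrt(14) = 3.9 / 3.7417 = 1.042 mm/min^0.5

1.042


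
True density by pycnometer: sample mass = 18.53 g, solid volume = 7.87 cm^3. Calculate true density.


TD = 18.53 / 7.87 = 2.355 g/cm^3

2.355


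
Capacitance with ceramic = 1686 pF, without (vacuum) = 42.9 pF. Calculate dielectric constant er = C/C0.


er = 1686 / 42.9 = 39.3

39.3


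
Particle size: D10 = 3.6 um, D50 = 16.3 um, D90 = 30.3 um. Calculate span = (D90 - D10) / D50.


Span = (30.3 - 3.6) / 16.3 = 26.7 / 16.3 = 1.638

1.638


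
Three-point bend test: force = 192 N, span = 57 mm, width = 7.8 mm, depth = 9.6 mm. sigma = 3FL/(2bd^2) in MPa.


sigma = 3*192*57/(2*7.8*9.6^2) = 22.8 MPa

22.8


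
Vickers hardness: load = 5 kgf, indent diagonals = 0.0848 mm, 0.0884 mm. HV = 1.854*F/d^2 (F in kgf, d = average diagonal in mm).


d_avg = (0.0848+0.0884)/2 = 0.0866 mm
HV = 1.854*5/0.0866^2 = 1236

1236


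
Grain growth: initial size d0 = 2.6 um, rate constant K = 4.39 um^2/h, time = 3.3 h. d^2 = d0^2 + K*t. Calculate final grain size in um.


d^2 = 2.6^2 + 4.39*3.3 = 21.247
d = sqrt(21.247) = 4.61 um

4.61


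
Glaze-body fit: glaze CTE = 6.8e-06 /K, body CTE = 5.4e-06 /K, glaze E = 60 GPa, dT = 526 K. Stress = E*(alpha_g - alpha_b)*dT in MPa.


Stress = 60*1000*(6.8e-06 - 5.4e-06)*526 = 44.2 MPa

44.2


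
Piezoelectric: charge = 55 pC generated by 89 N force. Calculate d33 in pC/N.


d33 = 55 / 89 = 0.6 pC/N

0.6


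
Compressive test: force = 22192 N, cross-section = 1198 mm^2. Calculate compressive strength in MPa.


CS = 22192 / 1198 = 18.5 MPa

18.5


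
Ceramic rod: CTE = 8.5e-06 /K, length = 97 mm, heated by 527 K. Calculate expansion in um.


dL = 8.5e-06 * 97 * 527 * 1000 = 434.512 um

434.512


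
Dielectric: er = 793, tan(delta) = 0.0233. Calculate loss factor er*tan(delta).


Loss = 793 * 0.0233 = 18.477

18.477


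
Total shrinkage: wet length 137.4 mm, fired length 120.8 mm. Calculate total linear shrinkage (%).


TS = (137.4 - 120.8) / 137.4 * 100 = 12.08%

12.08


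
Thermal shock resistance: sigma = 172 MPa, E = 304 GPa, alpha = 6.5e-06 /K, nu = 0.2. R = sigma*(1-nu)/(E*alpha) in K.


R = 172*(1-0.2)/(304*1000*6.5e-06) = 70 K

70


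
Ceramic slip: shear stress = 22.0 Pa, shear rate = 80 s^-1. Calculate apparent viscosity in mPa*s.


eta = tau/gamma * 1000 = 22.0/80 * 1000 = 275.0 mPa*s

275.0


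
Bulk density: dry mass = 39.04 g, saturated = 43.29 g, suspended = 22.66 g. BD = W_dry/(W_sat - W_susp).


BD = 39.04 / (43.29 - 22.66) = 39.04 / 20.63 = 1.892 g/cm^3

1.892


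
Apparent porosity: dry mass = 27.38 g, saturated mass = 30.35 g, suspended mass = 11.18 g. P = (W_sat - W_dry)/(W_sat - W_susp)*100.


P = (30.35 - 27.38) / (30.35 - 11.18) * 100 = 2.97 / 19.17 * 100 = 15.5%

15.5


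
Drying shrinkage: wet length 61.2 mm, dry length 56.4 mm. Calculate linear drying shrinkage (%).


DS = (61.2 - 56.4) / 61.2 * 100 = 7.84%

7.84


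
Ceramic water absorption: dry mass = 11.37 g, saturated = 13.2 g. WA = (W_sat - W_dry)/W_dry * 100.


WA = (13.2 - 11.37) / 11.37 * 100 = 16.09%

16.09


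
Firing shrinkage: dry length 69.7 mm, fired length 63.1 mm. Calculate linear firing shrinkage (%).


FS = (69.7 - 63.1) / 69.7 * 100 = 9.47%

9.47


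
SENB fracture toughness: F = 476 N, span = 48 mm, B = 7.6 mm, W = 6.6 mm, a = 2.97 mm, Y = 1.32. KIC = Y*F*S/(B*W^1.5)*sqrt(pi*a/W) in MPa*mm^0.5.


KIC = 1.32*476*48/(7.6*6.6^1.5)*sqrt(pi*2.97/6.6) = 278.27

278.27


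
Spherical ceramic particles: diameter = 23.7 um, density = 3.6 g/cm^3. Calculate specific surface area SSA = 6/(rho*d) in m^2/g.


SSA = 6 / (3.6 * 23.7) = 0.07 m^2/g

0.07


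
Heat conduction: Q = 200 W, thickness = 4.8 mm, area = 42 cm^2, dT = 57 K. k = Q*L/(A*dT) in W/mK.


k = 200*4.8/1000/(42/10000*57) = 4.01 W/mK

4.01


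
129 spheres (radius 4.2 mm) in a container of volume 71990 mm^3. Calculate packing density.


V_sphere = 4/3*pi*4.2^3 = 310.3391 mm^3
Total V = 129*310.3391 = 40033.7439 mm^3
PD = 40033.7439 / 71990 = 0.556

0.556


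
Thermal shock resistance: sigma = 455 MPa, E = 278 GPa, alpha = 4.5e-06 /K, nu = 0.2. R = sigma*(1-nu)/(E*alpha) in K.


R = 455*(1-0.2)/(278*1000*4.5e-06) = 291 K

291


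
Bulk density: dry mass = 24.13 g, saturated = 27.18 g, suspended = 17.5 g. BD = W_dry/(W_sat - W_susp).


BD = 24.13 / (27.18 - 17.5) = 24.13 / 9.68 = 2.493 g/cm^3

2.493


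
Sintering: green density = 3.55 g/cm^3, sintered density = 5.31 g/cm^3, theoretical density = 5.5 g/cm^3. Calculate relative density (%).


Relative = 5.31 / 5.5 * 100 = 96.5%

96.5


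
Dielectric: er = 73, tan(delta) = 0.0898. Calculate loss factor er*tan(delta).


Loss = 73 * 0.0898 = 6.555

6.555


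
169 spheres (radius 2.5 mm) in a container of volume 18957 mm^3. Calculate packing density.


V_sphere = 4/3*pi*2.5^3 = 65.4498 mm^3
Total V = 169*65.4498 = 11061.0162 mm^3
PD = 11061.0162 / 18957 = 0.583

0.583


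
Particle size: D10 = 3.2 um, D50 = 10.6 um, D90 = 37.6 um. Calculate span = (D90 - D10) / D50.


Span = (37.6 - 3.2) / 10.6 = 34.4 / 10.6 = 3.245

3.245


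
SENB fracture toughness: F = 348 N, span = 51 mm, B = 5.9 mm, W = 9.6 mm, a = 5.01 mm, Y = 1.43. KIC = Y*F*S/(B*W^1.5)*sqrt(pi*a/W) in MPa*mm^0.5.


KIC = 1.43*348*51/(5.9*9.6^1.5)*sqrt(pi*5.01/9.6) = 185.18

185.18


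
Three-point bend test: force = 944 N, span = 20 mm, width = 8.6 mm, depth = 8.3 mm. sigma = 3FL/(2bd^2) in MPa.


sigma = 3*944*20/(2*8.6*8.3^2) = 47.8 MPa

47.8


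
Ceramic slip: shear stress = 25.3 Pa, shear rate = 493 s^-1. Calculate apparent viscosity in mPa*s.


eta = tau/gamma * 1000 = 25.3/493 * 1000 = 51.3 mPa*s

51.3


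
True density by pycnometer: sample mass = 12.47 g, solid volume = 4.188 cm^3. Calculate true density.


TD = 12.47 / 4.188 = 2.978 g/cm^3

2.978


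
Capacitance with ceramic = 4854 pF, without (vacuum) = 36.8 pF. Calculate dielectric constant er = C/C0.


er = 4854 / 36.8 = 131.9

131.9


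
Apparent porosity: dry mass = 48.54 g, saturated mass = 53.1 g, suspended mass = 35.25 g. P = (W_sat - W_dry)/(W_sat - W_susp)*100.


P = (53.1 - 48.54) / (53.1 - 35.25) * 100 = 4.56 / 17.85 * 100 = 25.5%

25.5


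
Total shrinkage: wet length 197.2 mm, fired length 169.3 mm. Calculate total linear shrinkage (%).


TS = (197.2 - 169.3) / 197.2 * 100 = 14.15%

14.15


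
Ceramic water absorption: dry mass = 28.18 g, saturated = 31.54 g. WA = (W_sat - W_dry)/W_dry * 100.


WA = (31.54 - 28.18) / 28.18 * 100 = 11.92%

11.92


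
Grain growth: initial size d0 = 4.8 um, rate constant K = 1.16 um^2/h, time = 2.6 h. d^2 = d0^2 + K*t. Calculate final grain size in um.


d^2 = 4.8^2 + 1.16*2.6 = 26.056
d = sqrt(26.056) = 5.1 um

5.1


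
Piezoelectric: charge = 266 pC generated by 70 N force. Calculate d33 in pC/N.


d33 = 266 / 70 = 3.8 pC/N

3.8


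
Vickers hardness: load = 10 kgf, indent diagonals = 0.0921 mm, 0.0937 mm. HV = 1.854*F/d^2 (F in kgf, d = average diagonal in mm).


d_avg = (0.0921+0.0937)/2 = 0.0929 mm
HV = 1.854*10/0.0929^2 = 2148

2148


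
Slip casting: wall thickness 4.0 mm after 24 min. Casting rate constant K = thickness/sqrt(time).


K = 4.0 / sqrt(24) = 4.0 / 4.899 = 0.816 mm/min^0.5

0.816


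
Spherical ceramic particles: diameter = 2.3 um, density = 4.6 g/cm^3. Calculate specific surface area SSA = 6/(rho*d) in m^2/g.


SSA = 6 / (4.6 * 2.3) = 0.567 m^2/g

0.567


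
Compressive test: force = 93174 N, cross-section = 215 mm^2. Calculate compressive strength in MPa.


CS = 93174 / 215 = 433.4 MPa

433.4


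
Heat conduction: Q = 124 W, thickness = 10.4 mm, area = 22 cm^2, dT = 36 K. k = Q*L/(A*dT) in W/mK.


k = 124*10.4/1000/(22/10000*36) = 16.28 W/mK

16.28


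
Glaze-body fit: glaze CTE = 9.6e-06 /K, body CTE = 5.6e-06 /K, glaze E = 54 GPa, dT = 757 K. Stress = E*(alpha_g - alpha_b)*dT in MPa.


Stress = 54*1000*(9.6e-06 - 5.6e-06)*757 = 163.5 MPa

163.5


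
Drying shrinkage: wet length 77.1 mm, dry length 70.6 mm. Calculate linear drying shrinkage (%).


DS = (77.1 - 70.6) / 77.1 * 100 = 8.43%

8.43


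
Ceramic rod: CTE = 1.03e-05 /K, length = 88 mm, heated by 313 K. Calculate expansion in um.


dL = 1.03e-05 * 88 * 313 * 1000 = 283.703 um

283.703


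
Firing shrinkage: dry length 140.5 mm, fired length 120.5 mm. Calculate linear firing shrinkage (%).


FS = (140.5 - 120.5) / 140.5 * 100 = 14.23%

14.23


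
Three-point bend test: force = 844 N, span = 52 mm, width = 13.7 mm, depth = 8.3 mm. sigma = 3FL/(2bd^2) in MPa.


sigma = 3*844*52/(2*13.7*8.3^2) = 69.8 MPa

69.8


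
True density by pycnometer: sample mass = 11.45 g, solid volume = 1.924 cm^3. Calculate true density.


TD = 11.45 / 1.924 = 5.951 g/cm^3

5.951


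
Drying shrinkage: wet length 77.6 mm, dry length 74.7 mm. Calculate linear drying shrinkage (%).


DS = (77.6 - 74.7) / 77.6 * 100 = 3.74%

3.74


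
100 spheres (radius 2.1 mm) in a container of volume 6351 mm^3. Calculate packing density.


V_sphere = 4/3*pi*2.1^3 = 38.7924 mm^3
Total V = 100*38.7924 = 3879.24 mm^3
PD = 3879.24 / 6351 = 0.611

0.611


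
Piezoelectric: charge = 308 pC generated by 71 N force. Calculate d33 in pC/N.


d33 = 308 / 71 = 4.3 pC/N

4.3


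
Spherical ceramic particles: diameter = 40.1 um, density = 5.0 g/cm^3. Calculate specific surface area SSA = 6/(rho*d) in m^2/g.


SSA = 6 / (5.0 * 40.1) = 0.03 m^2/g

0.03


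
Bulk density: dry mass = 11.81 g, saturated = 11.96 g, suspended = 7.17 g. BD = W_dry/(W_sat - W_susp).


BD = 11.81 / (11.96 - 7.17) = 11.81 / 4.79 = 2.466 g/cm^3

2.466


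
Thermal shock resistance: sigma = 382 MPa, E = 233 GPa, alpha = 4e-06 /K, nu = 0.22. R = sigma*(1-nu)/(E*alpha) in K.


R = 382*(1-0.22)/(233*1000*4e-06) = 320 K

320


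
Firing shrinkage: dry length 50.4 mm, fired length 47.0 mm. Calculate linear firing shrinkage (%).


FS = (50.4 - 47.0) / 50.4 * 100 = 6.75%

6.75


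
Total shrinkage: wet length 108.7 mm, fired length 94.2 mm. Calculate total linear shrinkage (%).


TS = (108.7 - 94.2) / 108.7 * 100 = 13.34%

13.34


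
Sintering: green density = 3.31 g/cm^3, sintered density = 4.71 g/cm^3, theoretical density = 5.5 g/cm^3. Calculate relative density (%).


Relative = 4.71 / 5.5 * 100 = 85.6%

85.6


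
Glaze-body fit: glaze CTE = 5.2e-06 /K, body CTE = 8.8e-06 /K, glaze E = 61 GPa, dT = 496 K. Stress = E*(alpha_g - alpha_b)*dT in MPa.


Stress = 61*1000*(5.2e-06 - 8.8e-06)*496 = -108.9 MPa

-108.9


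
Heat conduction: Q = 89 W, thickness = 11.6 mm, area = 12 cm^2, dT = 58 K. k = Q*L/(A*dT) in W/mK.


k = 89*11.6/1000/(12/10000*58) = 14.83 W/mK

14.83


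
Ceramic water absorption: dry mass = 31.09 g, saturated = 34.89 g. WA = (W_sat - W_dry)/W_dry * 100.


WA = (34.89 - 31.09) / 31.09 * 100 = 12.22%

12.22


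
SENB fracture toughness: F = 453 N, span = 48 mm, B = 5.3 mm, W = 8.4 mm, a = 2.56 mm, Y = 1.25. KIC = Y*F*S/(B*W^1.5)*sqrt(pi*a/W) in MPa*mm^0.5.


KIC = 1.25*453*48/(5.3*8.4^1.5)*sqrt(pi*2.56/8.4) = 206.12

206.12


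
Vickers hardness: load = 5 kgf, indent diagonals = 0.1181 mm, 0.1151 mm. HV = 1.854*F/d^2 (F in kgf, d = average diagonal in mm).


d_avg = (0.1181+0.1151)/2 = 0.1166 mm
HV = 1.854*5/0.1166^2 = 682

682


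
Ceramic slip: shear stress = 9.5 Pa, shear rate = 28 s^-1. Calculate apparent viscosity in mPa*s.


eta = tau/gamma * 1000 = 9.5/28 * 1000 = 339.3 mPa*s

339.3


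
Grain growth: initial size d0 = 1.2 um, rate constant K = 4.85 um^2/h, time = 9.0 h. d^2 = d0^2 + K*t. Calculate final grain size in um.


d^2 = 1.2^2 + 4.85*9.0 = 45.09
d = sqrt(45.09) = 6.71 um

6.71


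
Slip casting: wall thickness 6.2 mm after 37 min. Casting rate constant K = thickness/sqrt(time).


K = 6.2 / sqrt(37) = 6.2 / 6.0828 = 1.019 mm/min^0.5

1.019


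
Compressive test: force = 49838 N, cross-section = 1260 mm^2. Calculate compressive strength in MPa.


CS = 49838 / 1260 = 39.6 MPa

39.6


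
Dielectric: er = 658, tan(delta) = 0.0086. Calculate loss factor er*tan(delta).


Loss = 658 * 0.0086 = 5.659

5.659


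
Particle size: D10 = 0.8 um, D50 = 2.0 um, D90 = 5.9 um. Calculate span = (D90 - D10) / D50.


Span = (5.9 - 0.8) / 2.0 = 5.1 / 2.0 = 2.55

2.55


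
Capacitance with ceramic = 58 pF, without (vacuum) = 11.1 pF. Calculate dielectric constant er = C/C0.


er = 58 / 11.1 = 5.23

5.23


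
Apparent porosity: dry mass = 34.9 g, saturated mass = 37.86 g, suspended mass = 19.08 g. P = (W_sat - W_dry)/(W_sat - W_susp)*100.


P = (37.86 - 34.9) / (37.86 - 19.08) * 100 = 2.96 / 18.78 * 100 = 15.8%

15.8


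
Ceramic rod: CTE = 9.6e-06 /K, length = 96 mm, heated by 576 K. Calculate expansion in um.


dL = 9.6e-06 * 96 * 576 * 1000 = 530.842 um

530.842


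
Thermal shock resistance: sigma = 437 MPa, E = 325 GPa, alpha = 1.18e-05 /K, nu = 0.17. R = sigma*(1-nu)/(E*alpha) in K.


R = 437*(1-0.17)/(325*1000*1.18e-05) = 95 K

95


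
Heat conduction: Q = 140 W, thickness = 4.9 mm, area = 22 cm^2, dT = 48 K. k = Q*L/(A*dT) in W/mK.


k = 140*4.9/1000/(22/10000*48) = 6.5 W/mK

6.5


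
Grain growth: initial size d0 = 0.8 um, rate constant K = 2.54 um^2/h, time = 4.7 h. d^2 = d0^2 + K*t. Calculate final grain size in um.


d^2 = 0.8^2 + 2.54*4.7 = 12.578
d = sqrt(12.578) = 3.55 um

3.55


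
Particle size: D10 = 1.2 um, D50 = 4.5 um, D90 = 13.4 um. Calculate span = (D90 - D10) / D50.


Span = (13.4 - 1.2) / 4.5 = 12.2 / 4.5 = 2.711

2.711


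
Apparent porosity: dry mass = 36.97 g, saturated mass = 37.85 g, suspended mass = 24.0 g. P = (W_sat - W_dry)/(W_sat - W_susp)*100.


P = (37.85 - 36.97) / (37.85 - 24.0) * 100 = 0.88 / 13.85 * 100 = 6.4%

6.4


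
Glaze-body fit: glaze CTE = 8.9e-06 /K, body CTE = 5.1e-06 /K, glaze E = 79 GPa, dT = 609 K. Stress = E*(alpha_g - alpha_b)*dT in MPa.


Stress = 79*1000*(8.9e-06 - 5.1e-06)*609 = 182.8 MPa

182.8


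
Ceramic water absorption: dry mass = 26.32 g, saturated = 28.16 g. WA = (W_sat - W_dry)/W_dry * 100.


WA = (28.16 - 26.32) / 26.32 * 100 = 6.99%

6.99


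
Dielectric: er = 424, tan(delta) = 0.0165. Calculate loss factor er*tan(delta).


Loss = 424 * 0.0165 = 6.996

6.996


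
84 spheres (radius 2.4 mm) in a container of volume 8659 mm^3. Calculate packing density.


V_sphere = 4/3*pi*2.4^3 = 57.9058 mm^3
Total V = 84*57.9058 = 4864.0872 mm^3
PD = 4864.0872 / 8659 = 0.562

0.562


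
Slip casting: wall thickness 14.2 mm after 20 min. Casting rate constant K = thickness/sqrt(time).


K = 14.2 / sqrt(20) = 14.2 / 4.4721 = 3.175 mm/min^0.5

3.175


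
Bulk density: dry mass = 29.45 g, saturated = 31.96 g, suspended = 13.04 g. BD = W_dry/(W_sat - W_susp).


BD = 29.45 / (31.96 - 13.04) = 29.45 / 18.92 = 1.557 g/cm^3

1.557


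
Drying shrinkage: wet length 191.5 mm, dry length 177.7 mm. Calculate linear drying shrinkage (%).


DS = (191.5 - 177.7) / 191.5 * 100 = 7.21%

7.21


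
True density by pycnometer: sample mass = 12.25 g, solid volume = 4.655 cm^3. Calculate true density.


TD = 12.25 / 4.655 = 2.632 g/cm^3

2.632


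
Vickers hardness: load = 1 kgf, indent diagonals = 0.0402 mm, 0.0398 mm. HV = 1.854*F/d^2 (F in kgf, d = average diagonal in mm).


d_avg = (0.0402+0.0398)/2 = 0.04 mm
HV = 1.854*1/0.04^2 = 1159

1159


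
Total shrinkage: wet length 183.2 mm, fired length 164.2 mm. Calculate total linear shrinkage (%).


TS = (183.2 - 164.2) / 183.2 * 100 = 10.37%

10.37


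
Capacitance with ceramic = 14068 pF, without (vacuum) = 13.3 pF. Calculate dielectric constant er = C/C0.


er = 14068 / 13.3 = 1057.74

1057.74


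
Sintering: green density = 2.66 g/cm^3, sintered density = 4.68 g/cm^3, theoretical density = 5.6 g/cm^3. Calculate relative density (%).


Relative = 4.68 / 5.6 * 100 = 83.6%

83.6


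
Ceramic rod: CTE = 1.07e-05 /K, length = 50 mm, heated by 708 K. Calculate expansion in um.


dL = 1.07e-05 * 50 * 708 * 1000 = 378.78 um

378.78


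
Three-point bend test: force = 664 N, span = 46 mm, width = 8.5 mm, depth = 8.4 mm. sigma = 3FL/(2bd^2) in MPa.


sigma = 3*664*46/(2*8.5*8.4^2) = 76.4 MPa

76.4


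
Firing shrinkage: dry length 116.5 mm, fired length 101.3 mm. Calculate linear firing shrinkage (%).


FS = (116.5 - 101.3) / 116.5 * 100 = 13.05%

13.05


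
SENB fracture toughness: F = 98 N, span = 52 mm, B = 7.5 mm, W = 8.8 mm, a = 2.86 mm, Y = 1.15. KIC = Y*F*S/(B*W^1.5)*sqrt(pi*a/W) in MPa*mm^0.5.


KIC = 1.15*98*52/(7.5*8.8^1.5)*sqrt(pi*2.86/8.8) = 30.25

30.25


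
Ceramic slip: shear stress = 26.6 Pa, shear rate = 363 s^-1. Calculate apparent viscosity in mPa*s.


eta = tau/gamma * 1000 = 26.6/363 * 1000 = 73.3 mPa*s

73.3


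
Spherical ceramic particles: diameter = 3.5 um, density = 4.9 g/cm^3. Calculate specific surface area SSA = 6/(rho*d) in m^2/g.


SSA = 6 / (4.9 * 3.5) = 0.35 m^2/g

0.35


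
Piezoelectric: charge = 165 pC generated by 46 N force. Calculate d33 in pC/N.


d33 = 165 / 46 = 3.6 pC/N

3.6


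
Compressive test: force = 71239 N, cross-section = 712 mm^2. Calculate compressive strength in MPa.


CS = 71239 / 712 = 100.1 MPa

100.1


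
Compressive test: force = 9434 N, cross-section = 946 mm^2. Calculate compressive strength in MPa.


CS = 9434 / 946 = 10.0 MPa

10.0


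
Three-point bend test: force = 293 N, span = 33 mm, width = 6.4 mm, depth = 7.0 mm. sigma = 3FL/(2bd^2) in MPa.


sigma = 3*293*33/(2*6.4*7.0^2) = 46.2 MPa

46.2


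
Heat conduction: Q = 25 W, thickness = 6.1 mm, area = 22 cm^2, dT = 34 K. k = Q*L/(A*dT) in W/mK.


k = 25*6.1/1000/(22/10000*34) = 2.04 W/mK

2.04


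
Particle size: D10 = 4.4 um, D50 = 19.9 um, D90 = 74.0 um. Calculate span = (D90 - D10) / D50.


Span = (74.0 - 4.4) / 19.9 = 69.6 / 19.9 = 3.497

3.497


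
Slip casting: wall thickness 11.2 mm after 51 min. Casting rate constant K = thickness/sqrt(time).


K = 11.2 / sqrt(51) = 11.2 / 7.1414 = 1.568 mm/min^0.5

1.568


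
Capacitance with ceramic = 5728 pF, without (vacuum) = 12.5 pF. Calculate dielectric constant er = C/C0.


er = 5728 / 12.5 = 458.24

458.24


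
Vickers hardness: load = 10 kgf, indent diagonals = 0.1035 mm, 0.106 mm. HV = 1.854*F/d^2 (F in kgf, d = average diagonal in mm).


d_avg = (0.1035+0.106)/2 = 0.10475 mm
HV = 1.854*10/0.10475^2 = 1690

1690


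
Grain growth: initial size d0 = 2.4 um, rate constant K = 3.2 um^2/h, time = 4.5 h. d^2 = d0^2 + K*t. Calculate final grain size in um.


d^2 = 2.4^2 + 3.2*4.5 = 20.16
d = sqrt(20.16) = 4.49 um

4.49


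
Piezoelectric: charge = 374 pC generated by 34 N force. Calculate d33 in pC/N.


d33 = 374 / 34 = 11.0 pC/N

11.0


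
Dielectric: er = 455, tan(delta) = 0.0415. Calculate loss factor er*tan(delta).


Loss = 455 * 0.0415 = 18.883

18.883


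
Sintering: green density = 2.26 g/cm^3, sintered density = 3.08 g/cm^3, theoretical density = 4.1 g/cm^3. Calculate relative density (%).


Relative = 3.08 / 4.1 * 100 = 75.1%

75.1


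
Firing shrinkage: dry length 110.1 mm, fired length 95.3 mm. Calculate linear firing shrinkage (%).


FS = (110.1 - 95.3) / 110.1 * 100 = 13.44%

13.44


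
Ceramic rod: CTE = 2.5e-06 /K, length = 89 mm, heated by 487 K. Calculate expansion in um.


dL = 2.5e-06 * 89 * 487 * 1000 = 108.358 um

108.358


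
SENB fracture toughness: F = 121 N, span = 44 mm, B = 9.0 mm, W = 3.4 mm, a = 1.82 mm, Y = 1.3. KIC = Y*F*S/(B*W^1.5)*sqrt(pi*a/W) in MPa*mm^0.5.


KIC = 1.3*121*44/(9.0*3.4^1.5)*sqrt(pi*1.82/3.4) = 159.07

159.07


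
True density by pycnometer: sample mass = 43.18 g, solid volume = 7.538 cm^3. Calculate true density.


TD = 43.18 / 7.538 = 5.728 g/cm^3

5.728


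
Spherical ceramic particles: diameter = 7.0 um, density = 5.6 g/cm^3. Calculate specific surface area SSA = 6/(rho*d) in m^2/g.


SSA = 6 / (5.6 * 7.0) = 0.153 m^2/g

0.153


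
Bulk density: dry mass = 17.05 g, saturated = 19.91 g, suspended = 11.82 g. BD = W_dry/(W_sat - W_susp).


BD = 17.05 / (19.91 - 11.82) = 17.05 / 8.09 = 2.108 g/cm^3

2.108


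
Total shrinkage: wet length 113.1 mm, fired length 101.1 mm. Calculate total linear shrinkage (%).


TS = (113.1 - 101.1) / 113.1 * 100 = 10.61%

10.61


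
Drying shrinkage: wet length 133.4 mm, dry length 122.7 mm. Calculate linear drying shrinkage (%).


DS = (133.4 - 122.7) / 133.4 * 100 = 8.02%

8.02


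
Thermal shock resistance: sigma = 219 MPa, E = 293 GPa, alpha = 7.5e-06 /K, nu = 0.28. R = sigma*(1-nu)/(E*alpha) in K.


R = 219*(1-0.28)/(293*1000*7.5e-06) = 72 K

72


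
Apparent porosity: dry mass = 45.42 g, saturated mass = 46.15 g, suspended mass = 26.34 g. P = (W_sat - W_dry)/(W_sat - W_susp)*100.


P = (46.15 - 45.42) / (46.15 - 26.34) * 100 = 0.73 / 19.81 * 100 = 3.7%

3.7


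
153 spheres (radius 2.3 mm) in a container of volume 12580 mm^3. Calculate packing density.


V_sphere = 4/3*pi*2.3^3 = 50.965 mm^3
Total V = 153*50.965 = 7797.645 mm^3
PD = 7797.645 / 12580 = 0.62

0.62


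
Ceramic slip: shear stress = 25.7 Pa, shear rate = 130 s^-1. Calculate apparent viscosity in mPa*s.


eta = tau/gamma * 1000 = 25.7/130 * 1000 = 197.7 mPa*s

197.7


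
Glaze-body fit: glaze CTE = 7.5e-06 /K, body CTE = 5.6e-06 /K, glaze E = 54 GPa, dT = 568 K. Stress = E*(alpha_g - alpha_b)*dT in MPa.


Stress = 54*1000*(7.5e-06 - 5.6e-06)*568 = 58.3 MPa

58.3


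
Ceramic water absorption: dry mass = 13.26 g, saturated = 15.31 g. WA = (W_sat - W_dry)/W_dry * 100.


WA = (15.31 - 13.26) / 13.26 * 100 = 15.46%

15.46


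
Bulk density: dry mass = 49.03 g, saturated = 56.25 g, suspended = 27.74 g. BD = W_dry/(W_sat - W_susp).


BD = 49.03 / (56.25 - 27.74) = 49.03 / 28.51 = 1.72 g/cm^3

1.72


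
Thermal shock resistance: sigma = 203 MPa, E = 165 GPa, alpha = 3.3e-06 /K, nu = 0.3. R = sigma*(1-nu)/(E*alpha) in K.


R = 203*(1-0.3)/(165*1000*3.3e-06) = 261 K

261


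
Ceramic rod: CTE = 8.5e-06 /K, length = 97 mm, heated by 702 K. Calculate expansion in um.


dL = 8.5e-06 * 97 * 702 * 1000 = 578.799 um

578.799


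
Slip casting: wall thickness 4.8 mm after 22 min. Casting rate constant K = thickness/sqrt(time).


K = 4.8 / sqrt(22) = 4.8 / 4.6904 = 1.023 mm/min^0.5

1.023


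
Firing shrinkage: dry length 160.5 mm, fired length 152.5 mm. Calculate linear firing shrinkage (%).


FS = (160.5 - 152.5) / 160.5 * 100 = 4.98%

4.98


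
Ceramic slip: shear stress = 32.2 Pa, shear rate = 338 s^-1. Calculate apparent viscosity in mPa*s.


eta = tau/gamma * 1000 = 32.2/338 * 1000 = 95.3 mPa*s

95.3


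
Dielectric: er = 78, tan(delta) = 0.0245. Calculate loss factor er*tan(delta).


Loss = 78 * 0.0245 = 1.911

1.911


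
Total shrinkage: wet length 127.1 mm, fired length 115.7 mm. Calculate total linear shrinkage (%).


TS = (127.1 - 115.7) / 127.1 * 100 = 8.97%

8.97


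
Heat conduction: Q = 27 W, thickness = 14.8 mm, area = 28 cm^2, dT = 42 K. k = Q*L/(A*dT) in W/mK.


k = 27*14.8/1000/(28/10000*42) = 3.4 W/mK

3.4


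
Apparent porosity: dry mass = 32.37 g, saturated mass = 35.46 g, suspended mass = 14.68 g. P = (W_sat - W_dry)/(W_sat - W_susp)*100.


P = (35.46 - 32.37) / (35.46 - 14.68) * 100 = 3.09 / 20.78 * 100 = 14.9%

14.9


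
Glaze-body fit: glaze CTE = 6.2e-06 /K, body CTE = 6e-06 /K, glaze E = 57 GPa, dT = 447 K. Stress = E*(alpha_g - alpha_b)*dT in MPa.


Stress = 57*1000*(6.2e-06 - 6e-06)*447 = 5.1 MPa

5.1


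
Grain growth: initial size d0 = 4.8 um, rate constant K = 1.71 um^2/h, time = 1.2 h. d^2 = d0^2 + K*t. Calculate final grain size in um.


d^2 = 4.8^2 + 1.71*1.2 = 25.092
d = sqrt(25.092) = 5.01 um

5.01


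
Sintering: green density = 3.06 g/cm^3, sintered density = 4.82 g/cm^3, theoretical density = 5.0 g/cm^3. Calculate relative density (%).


Relative = 4.82 / 5.0 * 100 = 96.4%

96.4


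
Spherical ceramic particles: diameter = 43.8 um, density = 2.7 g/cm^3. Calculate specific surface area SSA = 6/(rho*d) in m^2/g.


SSA = 6 / (2.7 * 43.8) = 0.051 m^2/g

0.051


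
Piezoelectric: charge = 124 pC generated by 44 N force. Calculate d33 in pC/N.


d33 = 124 / 44 = 2.8 pC/N

2.8


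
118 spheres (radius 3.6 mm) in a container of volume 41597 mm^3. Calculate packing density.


V_sphere = 4/3*pi*3.6^3 = 195.4322 mm^3
Total V = 118*195.4322 = 23060.9996 mm^3
PD = 23060.9996 / 41597 = 0.554

0.554


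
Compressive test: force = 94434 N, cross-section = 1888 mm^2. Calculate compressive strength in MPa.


CS = 94434 / 1888 = 50.0 MPa

50.0
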